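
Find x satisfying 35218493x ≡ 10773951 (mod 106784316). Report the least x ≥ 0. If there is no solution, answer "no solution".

First find gcd(35218493, 106784316):
106784316 = 3*35218493 + 1128837
35218493 = 31*1128837 + 224546
1128837 = 5*224546 + 6107
224546 = 36*6107 + 4694
6107 = 1*4694 + 1413
4694 = 3*1413 + 455
1413 = 3*455 + 48
455 = 9*48 + 23
48 = 2*23 + 2
23 = 11*2 + 1
2 = 2*1 + 0
gcd = 1, so a unique solution mod 106784316 exists.
Back-substitute for the Bézout coefficients:
1 = 23 − 11·2
1 = −11·48 + 23·23
1 = 23·455 − 218·48
1 = −218·1413 + 677·455
1 = 677·4694 − 2249·1413
1 = −2249·6107 + 2926·4694
1 = 2926·224546 − 107585·6107
1 = −107585·1128837 + 540851·224546
1 = 540851·35218493 − 16873966·1128837
1 = −16873966·106784316 + 51162749·35218493
So 35218493·(51162749) ≡ 1 (mod 106784316), giving 35218493⁻¹ ≡ 51162749.
x ≡ 35218493⁻¹·10773951 ≡ 51162749·10773951 ≡ 40186659 (mod 106784316).

40186659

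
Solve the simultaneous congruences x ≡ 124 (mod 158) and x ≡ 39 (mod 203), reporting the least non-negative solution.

7550

Write x = 124 + 158·k. Then 158·k ≡ 39 − 124 ≡ 118 (mod 203).
Need 158⁻¹ mod 203. Extended Euclid on (203, 158):
203 = 1×158 + 45
158 = 3×45 + 23
45 = 1×23 + 22
23 = 1×22 + 1
22 = 22×1 + 0
Back-substitute:
1 = 23 − 22
1 = −45 + 2·23
1 = 2·158 − 7·45
1 = −7·203 + 9·158
158⁻¹ ≡ 9 (mod 203), so k ≡ 9·118 ≡ 47 (mod 203).
x = 124 + 158·47 = 7550.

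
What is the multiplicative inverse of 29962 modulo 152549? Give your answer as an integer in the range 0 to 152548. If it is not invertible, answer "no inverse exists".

Extended Euclidean algorithm:
152549 = 5·29962 + 2739
29962 = 10·2739 + 2572
2739 = 1·2572 + 167
2572 = 15·167 + 67
167 = 2·67 + 33
67 = 2·33 + 1
33 = 33·1 + 0
Since gcd(29962, 152549) = 1, back-substitute to write 1 as a combination:
1 = 67 − 2·33
1 = −2·167 + 5·67
1 = 5·2572 − 77·167
1 = −77·2739 + 82·2572
1 = 82·29962 − 897·2739
1 = −897·152549 + 4567·29962
So 29962·4567 ≡ 1 (mod 152549).

4567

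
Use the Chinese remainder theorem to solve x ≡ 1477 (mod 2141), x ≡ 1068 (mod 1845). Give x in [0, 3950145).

3054543

Write x = 1477 + 2141·k. Then 2141·k ≡ 1068 − 1477 ≡ 1436 (mod 1845).
Need 2141⁻¹ mod 1845. Extended Euclid on (1845, 296):
1845 = 6·296 + 69
296 = 4·69 + 20
69 = 3·20 + 9
20 = 2·9 + 2
9 = 4·2 + 1
2 = 2·1 + 0
Back-substitute:
1 = 9 − 4·2
1 = −4·20 + 9·9
1 = 9·69 − 31·20
1 = −31·296 + 133·69
1 = 133·1845 − 829·296
2141⁻¹ ≡ 1016 (mod 1845), so k ≡ 1016·1436 ≡ 1426 (mod 1845).
x = 1477 + 2141·1426 = 3054543.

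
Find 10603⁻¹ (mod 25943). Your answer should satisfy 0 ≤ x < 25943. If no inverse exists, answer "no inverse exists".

20543

gcd(25943, 10603) by repeated division:
25943 = 2×10603 + 4737
10603 = 2×4737 + 1129
4737 = 4×1129 + 221
1129 = 5×221 + 24
221 = 9×24 + 5
24 = 4×5 + 4
5 = 1×4 + 1
4 = 4×1 + 0
gcd = 1, so the inverse exists. Back-substitute:
1 = 5 − 4
1 = −24 + 5·5
1 = 5·221 − 46·24
1 = −46·1129 + 235·221
1 = 235·4737 − 986·1129
1 = −986·10603 + 2207·4737
1 = 2207·25943 − 5400·10603
So 10603·(-5400) ≡ 1 (mod 25943), and -5400 ≡ 20543 (mod 25943).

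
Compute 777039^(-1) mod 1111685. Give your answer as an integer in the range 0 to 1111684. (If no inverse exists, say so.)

gcd(1111685, 777039) by repeated division:
1111685 = 1·777039 + 334646
777039 = 2·334646 + 107747
334646 = 3·107747 + 11405
107747 = 9·11405 + 5102
11405 = 2·5102 + 1201
5102 = 4·1201 + 298
1201 = 4·298 + 9
298 = 33·9 + 1
9 = 9·1 + 0
Since gcd(777039, 1111685) = 1, back-substitute to write 1 as a combination:
1 = 298 − 33·9
1 = −33·1201 + 133·298
1 = 133·5102 − 565·1201
1 = −565·11405 + 1263·5102
1 = 1263·107747 − 11932·11405
1 = −11932·334646 + 37059·107747
1 = 37059·777039 − 86050·334646
1 = −86050·1111685 + 123109·777039
So 777039·123109 ≡ 1 (mod 1111685).

123109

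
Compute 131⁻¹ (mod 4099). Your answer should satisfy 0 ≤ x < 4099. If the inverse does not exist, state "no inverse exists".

970

Run Euclid on (4099, 131):
4099 = 31·131 + 38
131 = 3·38 + 17
38 = 2·17 + 4
17 = 4·4 + 1
4 = 4·1 + 0
The gcd is 1. Working backward:
1 = 17 − 4·4
1 = −4·38 + 9·17
1 = 9·131 − 31·38
1 = −31·4099 + 970·131
So 131·970 ≡ 1 (mod 4099).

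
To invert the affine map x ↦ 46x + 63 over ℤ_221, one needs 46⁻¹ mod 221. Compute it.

Extended Euclidean algorithm:
221 = 4·46 + 37
46 = 1·37 + 9
37 = 4·9 + 1
9 = 9·1 + 0
gcd = 1, so the inverse exists. Back-substitute:
1 = 37 − 4·9
1 = −4·46 + 5·37
1 = 5·221 − 24·46
Hence 46⁻¹ ≡ -24 ≡ 197 (mod 221).

197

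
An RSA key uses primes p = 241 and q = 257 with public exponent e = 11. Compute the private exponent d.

φ(n) = (p−1)(q−1) = 240·256 = 61440.
Need d with 11·d ≡ 1 (mod 61440). Apply the extended Euclidean algorithm:
61440 = 5585*11 + 5
11 = 2*5 + 1
5 = 5*1 + 0
Back-substitute:
1 = 11 − 2·5
1 = −2·61440 + 11171·11
So 11·11171 ≡ 1 (mod 61440), hence d = 11171.

11171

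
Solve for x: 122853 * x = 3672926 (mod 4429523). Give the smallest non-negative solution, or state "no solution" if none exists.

76143

First find gcd(122853, 4429523):
4429523 = 36*122853 + 6815
122853 = 18*6815 + 183
6815 = 37*183 + 44
183 = 4*44 + 7
44 = 6*7 + 2
7 = 3*2 + 1
2 = 2*1 + 0
gcd = 1, so a unique solution mod 4429523 exists.
Back-substitute for the Bézout coefficients:
1 = 7 − 3·2
1 = −3·44 + 19·7
1 = 19·183 − 79·44
1 = −79·6815 + 2942·183
1 = 2942·122853 − 53035·6815
1 = −53035·4429523 + 1912202·122853
So 122853·(1912202) ≡ 1 (mod 4429523), giving 122853⁻¹ ≡ 1912202.
x ≡ 122853⁻¹·3672926 ≡ 1912202·3672926 ≡ 76143 (mod 4429523).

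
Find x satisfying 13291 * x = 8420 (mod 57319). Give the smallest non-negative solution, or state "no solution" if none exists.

22616

First find gcd(13291, 57319):
57319 = 4×13291 + 4155
13291 = 3×4155 + 826
4155 = 5×826 + 25
826 = 33×25 + 1
25 = 25×1 + 0
gcd = 1, so a unique solution mod 57319 exists.
Back-substitute for the Bézout coefficients:
1 = 826 − 33·25
1 = −33·4155 + 166·826
1 = 166·13291 − 531·4155
1 = −531·57319 + 2290·13291
So 13291·(2290) ≡ 1 (mod 57319), giving 13291⁻¹ ≡ 2290.
x ≡ 13291⁻¹·8420 ≡ 2290·8420 ≡ 22616 (mod 57319).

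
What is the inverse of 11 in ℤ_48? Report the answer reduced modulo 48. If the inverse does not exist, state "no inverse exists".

gcd(48, 11) by repeated division:
48 = 4·11 + 4
11 = 2·4 + 3
4 = 1·3 + 1
3 = 3·1 + 0
Since gcd(11, 48) = 1, back-substitute to write 1 as a combination:
1 = 4 − 3
1 = −11 + 3·4
1 = 3·48 − 13·11
Thus 11·(-13) ≡ 1 (mod 48); reducing, -13 mod 48 = 35.

35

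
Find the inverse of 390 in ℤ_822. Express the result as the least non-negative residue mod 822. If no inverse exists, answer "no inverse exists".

no inverse exists

Euclidean algorithm on 822, 390:
822 = 2×390 + 42
390 = 9×42 + 12
42 = 3×12 + 6
12 = 2×6 + 0
The gcd is 6, not 1, hence no inverse exists.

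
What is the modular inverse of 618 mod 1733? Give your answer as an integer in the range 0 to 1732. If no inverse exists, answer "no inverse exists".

gcd(1733, 618) by repeated division:
1733 = 2×618 + 497
618 = 1×497 + 121
497 = 4×121 + 13
121 = 9×13 + 4
13 = 3×4 + 1
4 = 4×1 + 0
The gcd is 1. Working backward:
1 = 13 − 3·4
1 = −3·121 + 28·13
1 = 28·497 − 115·121
1 = −115·618 + 143·497
1 = 143·1733 − 401·618
Thus 618·(-401) ≡ 1 (mod 1733); reducing, -401 mod 1733 = 1332.

1332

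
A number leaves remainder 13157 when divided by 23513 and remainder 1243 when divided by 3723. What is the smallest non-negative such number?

Write x = 13157 + 23513·k. Then 23513·k ≡ 1243 − 13157 ≡ 2978 (mod 3723).
Need 23513⁻¹ mod 3723. Extended Euclid on (3723, 1175):
3723 = 3×1175 + 198
1175 = 5×198 + 185
198 = 1×185 + 13
185 = 14×13 + 3
13 = 4×3 + 1
3 = 3×1 + 0
Back-substitute:
1 = 13 − 4·3
1 = −4·185 + 57·13
1 = 57·198 − 61·185
1 = −61·1175 + 362·198
1 = 362·3723 − 1147·1175
23513⁻¹ ≡ 2576 (mod 3723), so k ≡ 2576·2978 ≡ 1948 (mod 3723).
x = 13157 + 23513·1948 = 45816481.

45816481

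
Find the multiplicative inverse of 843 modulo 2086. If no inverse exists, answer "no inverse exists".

Apply the Euclidean algorithm to 2086 and 843:
2086 = 2*843 + 400
843 = 2*400 + 43
400 = 9*43 + 13
43 = 3*13 + 4
13 = 3*4 + 1
4 = 4*1 + 0
gcd = 1, so the inverse exists. Back-substitute:
1 = 13 − 3·4
1 = −3·43 + 10·13
1 = 10·400 − 93·43
1 = −93·843 + 196·400
1 = 196·2086 − 485·843
So 843·(-485) ≡ 1 (mod 2086), and -485 ≡ 1601 (mod 2086).

1601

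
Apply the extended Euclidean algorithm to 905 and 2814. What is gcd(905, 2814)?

Euclidean algorithm:
2814 = 3*905 + 99
905 = 9*99 + 14
99 = 7*14 + 1
14 = 14*1 + 0
gcd(905, 2814) = 1.
Back-substituting:
1 = 99 − 7·14
1 = −7·905 + 64·99
1 = 64·2814 − 199·905
So 1 = (64)·2814 + (-199)·905.

1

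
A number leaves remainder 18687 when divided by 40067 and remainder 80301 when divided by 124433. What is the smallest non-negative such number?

Write x = 18687 + 40067·k. Then 40067·k ≡ 80301 − 18687 ≡ 61614 (mod 124433).
Need 40067⁻¹ mod 124433. Extended Euclid on (124433, 40067):
124433 = 3*40067 + 4232
40067 = 9*4232 + 1979
4232 = 2*1979 + 274
1979 = 7*274 + 61
274 = 4*61 + 30
61 = 2*30 + 1
30 = 30*1 + 0
Back-substitute:
1 = 61 − 2·30
1 = −2·274 + 9·61
1 = 9·1979 − 65·274
1 = −65·4232 + 139·1979
1 = 139·40067 − 1316·4232
1 = −1316·124433 + 4087·40067
40067⁻¹ ≡ 4087 (mod 124433), so k ≡ 4087·61614 ≡ 88459 (mod 124433).
x = 18687 + 40067·88459 = 3544305440.

3544305440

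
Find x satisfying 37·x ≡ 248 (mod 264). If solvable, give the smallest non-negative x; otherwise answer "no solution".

First find gcd(37, 264):
264 = 7×37 + 5
37 = 7×5 + 2
5 = 2×2 + 1
2 = 2×1 + 0
gcd = 1, so a unique solution mod 264 exists.
Back-substitute for the Bézout coefficients:
1 = 5 − 2·2
1 = −2·37 + 15·5
1 = 15·264 − 107·37
So 37·(-107) ≡ 1 (mod 264), giving 37⁻¹ ≡ 157.
x ≡ 37⁻¹·248 ≡ 157·248 ≡ 128 (mod 264).

128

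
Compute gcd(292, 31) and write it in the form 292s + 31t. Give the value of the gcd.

1

Apply Euclid's algorithm to 292 and 31:
292 = 9·31 + 13
31 = 2·13 + 5
13 = 2·5 + 3
5 = 1·3 + 2
3 = 1·2 + 1
2 = 2·1 + 0
gcd(292, 31) = 1.
Working backward:
1 = 3 − 2
1 = −5 + 2·3
1 = 2·13 − 5·5
1 = −5·31 + 12·13
1 = 12·292 − 113·31
So 1 = (12)·292 + (-113)·31.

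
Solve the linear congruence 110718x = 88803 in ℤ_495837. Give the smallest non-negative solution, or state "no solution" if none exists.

First find gcd(110718, 495837):
495837 = 4×110718 + 52965
110718 = 2×52965 + 4788
52965 = 11×4788 + 297
4788 = 16×297 + 36
297 = 8×36 + 9
36 = 4×9 + 0
gcd = 9 and 9 | 88803, so solutions exist. Divide through by 9: 12302x ≡ 9867 (mod 55093).
Now find 12302⁻¹ mod 55093:
55093 = 4·12302 + 5885
12302 = 2·5885 + 532
5885 = 11·532 + 33
532 = 16·33 + 4
33 = 8·4 + 1
4 = 4·1 + 0
Back-substitute:
1 = 33 − 8·4
1 = −8·532 + 129·33
1 = 129·5885 − 1427·532
1 = −1427·12302 + 2983·5885
1 = 2983·55093 − 13359·12302
So 12302·(-13359) ≡ 1 (mod 55093), i.e. 12302⁻¹ ≡ 41734.
Then x ≡ 41734·9867 ≡ 24296 (mod 55093); the smallest non-negative solution is x = 24296.

24296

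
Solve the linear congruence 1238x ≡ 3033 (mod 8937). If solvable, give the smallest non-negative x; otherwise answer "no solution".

First find gcd(1238, 8937):
8937 = 7×1238 + 271
1238 = 4×271 + 154
271 = 1×154 + 117
154 = 1×117 + 37
117 = 3×37 + 6
37 = 6×6 + 1
6 = 6×1 + 0
gcd = 1, so a unique solution mod 8937 exists.
Back-substitute for the Bézout coefficients:
1 = 37 − 6·6
1 = −6·117 + 19·37
1 = 19·154 − 25·117
1 = −25·271 + 44·154
1 = 44·1238 − 201·271
1 = −201·8937 + 1451·1238
So 1238·(1451) ≡ 1 (mod 8937), giving 1238⁻¹ ≡ 1451.
x ≡ 1238⁻¹·3033 ≡ 1451·3033 ≡ 3879 (mod 8937).

3879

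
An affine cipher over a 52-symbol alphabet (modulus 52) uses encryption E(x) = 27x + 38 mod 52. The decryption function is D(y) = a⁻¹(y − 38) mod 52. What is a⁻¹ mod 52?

27

Run Euclid on (52, 27):
52 = 1*27 + 25
27 = 1*25 + 2
25 = 12*2 + 1
2 = 2*1 + 0
Since gcd(27, 52) = 1, back-substitute to write 1 as a combination:
1 = 25 − 12·2
1 = −12·27 + 13·25
1 = 13·52 − 25·27
So 27·(-25) ≡ 1 (mod 52), and -25 ≡ 27 (mod 52).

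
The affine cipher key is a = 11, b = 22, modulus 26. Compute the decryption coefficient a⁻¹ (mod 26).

19

Run Euclid on (26, 11):
26 = 2·11 + 4
11 = 2·4 + 3
4 = 1·3 + 1
3 = 3·1 + 0
Since gcd(11, 26) = 1, back-substitute to write 1 as a combination:
1 = 4 − 3
1 = −11 + 3·4
1 = 3·26 − 7·11
So 11·(-7) ≡ 1 (mod 26), and -7 ≡ 19 (mod 26).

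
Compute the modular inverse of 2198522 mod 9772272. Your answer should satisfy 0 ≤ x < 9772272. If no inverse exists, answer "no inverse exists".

no inverse exists

Euclidean algorithm on 9772272, 2198522:
9772272 = 4×2198522 + 978184
2198522 = 2×978184 + 242154
978184 = 4×242154 + 9568
242154 = 25×9568 + 2954
9568 = 3×2954 + 706
2954 = 4×706 + 130
706 = 5×130 + 56
130 = 2×56 + 18
56 = 3×18 + 2
18 = 9×2 + 0
gcd(2198522, 9772272) = 2 ≠ 1, so 2198522 has no multiplicative inverse modulo 9772272.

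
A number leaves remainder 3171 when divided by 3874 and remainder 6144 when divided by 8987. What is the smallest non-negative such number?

22914007

Write x = 3171 + 3874·k. Then 3874·k ≡ 6144 − 3171 ≡ 2973 (mod 8987).
Need 3874⁻¹ mod 8987. Extended Euclid on (8987, 3874):
8987 = 2×3874 + 1239
3874 = 3×1239 + 157
1239 = 7×157 + 140
157 = 1×140 + 17
140 = 8×17 + 4
17 = 4×4 + 1
4 = 4×1 + 0
Back-substitute:
1 = 17 − 4·4
1 = −4·140 + 33·17
1 = 33·157 − 37·140
1 = −37·1239 + 292·157
1 = 292·3874 − 913·1239
1 = −913·8987 + 2118·3874
3874⁻¹ ≡ 2118 (mod 8987), so k ≡ 2118·2973 ≡ 5914 (mod 8987).
x = 3171 + 3874·5914 = 22914007.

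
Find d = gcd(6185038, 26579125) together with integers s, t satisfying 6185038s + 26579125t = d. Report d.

1

Euclidean algorithm:
26579125 = 4*6185038 + 1838973
6185038 = 3*1838973 + 668119
1838973 = 2*668119 + 502735
668119 = 1*502735 + 165384
502735 = 3*165384 + 6583
165384 = 25*6583 + 809
6583 = 8*809 + 111
809 = 7*111 + 32
111 = 3*32 + 15
32 = 2*15 + 2
15 = 7*2 + 1
2 = 2*1 + 0
gcd(6185038, 26579125) = 1.
Express as a combination:
1 = 15 − 7·2
1 = −7·32 + 15·15
1 = 15·111 − 52·32
1 = −52·809 + 379·111
1 = 379·6583 − 3084·809
1 = −3084·165384 + 77479·6583
1 = 77479·502735 − 235521·165384
1 = −235521·668119 + 313000·502735
1 = 313000·1838973 − 861521·668119
1 = −861521·6185038 + 2897563·1838973
1 = 2897563·26579125 − 12451773·6185038
So 1 = (2897563)·26579125 + (-12451773)·6185038.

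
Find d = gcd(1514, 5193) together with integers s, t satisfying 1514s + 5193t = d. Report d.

Apply Euclid's algorithm to 5193 and 1514:
5193 = 3×1514 + 651
1514 = 2×651 + 212
651 = 3×212 + 15
212 = 14×15 + 2
15 = 7×2 + 1
2 = 2×1 + 0
gcd(1514, 5193) = 1.
Express as a combination:
1 = 15 − 7·2
1 = −7·212 + 99·15
1 = 99·651 − 304·212
1 = −304·1514 + 707·651
1 = 707·5193 − 2425·1514
So 1 = (707)·5193 + (-2425)·1514.

1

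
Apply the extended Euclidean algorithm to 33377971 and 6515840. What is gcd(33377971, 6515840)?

1

Apply Euclid's algorithm to 33377971 and 6515840:
33377971 = 5·6515840 + 798771
6515840 = 8·798771 + 125672
798771 = 6·125672 + 44739
125672 = 2·44739 + 36194
44739 = 1·36194 + 8545
36194 = 4·8545 + 2014
8545 = 4·2014 + 489
2014 = 4·489 + 58
489 = 8·58 + 25
58 = 2·25 + 8
25 = 3·8 + 1
8 = 8·1 + 0
gcd(33377971, 6515840) = 1.
Working backward:
1 = 25 − 3·8
1 = −3·58 + 7·25
1 = 7·489 − 59·58
1 = −59·2014 + 243·489
1 = 243·8545 − 1031·2014
1 = −1031·36194 + 4367·8545
1 = 4367·44739 − 5398·36194
1 = −5398·125672 + 15163·44739
1 = 15163·798771 − 96376·125672
1 = −96376·6515840 + 786171·798771
1 = 786171·33377971 − 4027231·6515840
So 1 = (786171)·33377971 + (-4027231)·6515840.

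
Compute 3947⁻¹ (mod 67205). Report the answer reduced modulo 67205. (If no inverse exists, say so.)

10778

gcd(67205, 3947) by repeated division:
67205 = 17·3947 + 106
3947 = 37·106 + 25
106 = 4·25 + 6
25 = 4·6 + 1
6 = 6·1 + 0
Since gcd(3947, 67205) = 1, back-substitute to write 1 as a combination:
1 = 25 − 4·6
1 = −4·106 + 17·25
1 = 17·3947 − 633·106
1 = −633·67205 + 10778·3947
So 3947·10778 ≡ 1 (mod 67205).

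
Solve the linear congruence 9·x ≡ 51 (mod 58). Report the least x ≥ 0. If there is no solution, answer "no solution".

25

First find gcd(9, 58):
58 = 6*9 + 4
9 = 2*4 + 1
4 = 4*1 + 0
gcd = 1, so a unique solution mod 58 exists.
Back-substitute for the Bézout coefficients:
1 = 9 − 2·4
1 = −2·58 + 13·9
So 9·(13) ≡ 1 (mod 58), giving 9⁻¹ ≡ 13.
x ≡ 9⁻¹·51 ≡ 13·51 ≡ 25 (mod 58).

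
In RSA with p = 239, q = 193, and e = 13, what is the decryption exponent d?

42181

φ(n) = (p−1)(q−1) = 238·192 = 45696.
Need d with 13·d ≡ 1 (mod 45696). Apply the extended Euclidean algorithm:
45696 = 3515×13 + 1
13 = 13×1 + 0
Back-substitute:
1 = 45696 − 3515·13
So 13·(-3515) ≡ 1 (mod 45696), hence d ≡ -3515 ≡ 42181 (mod 45696).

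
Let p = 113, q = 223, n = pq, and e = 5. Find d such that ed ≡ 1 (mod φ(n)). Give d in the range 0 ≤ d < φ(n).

4973

φ(n) = (p−1)(q−1) = 112·222 = 24864.
Need d with 5·d ≡ 1 (mod 24864). Apply the extended Euclidean algorithm:
24864 = 4972·5 + 4
5 = 1·4 + 1
4 = 4·1 + 0
Back-substitute:
1 = 5 − 4
1 = −24864 + 4973·5
So 5·4973 ≡ 1 (mod 24864), hence d = 4973.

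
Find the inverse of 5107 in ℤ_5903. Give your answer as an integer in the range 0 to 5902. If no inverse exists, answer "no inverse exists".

5154

Run Euclid on (5903, 5107):
5903 = 1*5107 + 796
5107 = 6*796 + 331
796 = 2*331 + 134
331 = 2*134 + 63
134 = 2*63 + 8
63 = 7*8 + 7
8 = 1*7 + 1
7 = 7*1 + 0
gcd = 1, so the inverse exists. Back-substitute:
1 = 8 − 7
1 = −63 + 8·8
1 = 8·134 − 17·63
1 = −17·331 + 42·134
1 = 42·796 − 101·331
1 = −101·5107 + 648·796
1 = 648·5903 − 749·5107
Thus 5107·(-749) ≡ 1 (mod 5903); reducing, -749 mod 5903 = 5154.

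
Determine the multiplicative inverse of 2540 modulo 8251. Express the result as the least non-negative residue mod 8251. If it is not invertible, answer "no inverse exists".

Apply the Euclidean algorithm to 8251 and 2540:
8251 = 3·2540 + 631
2540 = 4·631 + 16
631 = 39·16 + 7
16 = 2·7 + 2
7 = 3·2 + 1
2 = 2·1 + 0
gcd = 1, so the inverse exists. Back-substitute:
1 = 7 − 3·2
1 = −3·16 + 7·7
1 = 7·631 − 276·16
1 = −276·2540 + 1111·631
1 = 1111·8251 − 3609·2540
Hence 2540⁻¹ ≡ -3609 ≡ 4642 (mod 8251).

4642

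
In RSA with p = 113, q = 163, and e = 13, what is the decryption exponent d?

13957

φ(n) = (p−1)(q−1) = 112·162 = 18144.
Need d with 13·d ≡ 1 (mod 18144). Apply the extended Euclidean algorithm:
18144 = 1395×13 + 9
13 = 1×9 + 4
9 = 2×4 + 1
4 = 4×1 + 0
Back-substitute:
1 = 9 − 2·4
1 = −2·13 + 3·9
1 = 3·18144 − 4187·13
So 13·(-4187) ≡ 1 (mod 18144), hence d ≡ -4187 ≡ 13957 (mod 18144).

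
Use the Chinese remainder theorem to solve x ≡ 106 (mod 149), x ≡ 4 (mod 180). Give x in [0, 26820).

Write x = 106 + 149·k. Then 149·k ≡ 4 − 106 ≡ 78 (mod 180).
Need 149⁻¹ mod 180. Extended Euclid on (180, 149):
180 = 1*149 + 31
149 = 4*31 + 25
31 = 1*25 + 6
25 = 4*6 + 1
6 = 6*1 + 0
Back-substitute:
1 = 25 − 4·6
1 = −4·31 + 5·25
1 = 5·149 − 24·31
1 = −24·180 + 29·149
149⁻¹ ≡ 29 (mod 180), so k ≡ 29·78 ≡ 102 (mod 180).
x = 106 + 149·102 = 15304.

15304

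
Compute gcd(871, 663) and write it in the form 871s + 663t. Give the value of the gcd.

13

Apply Euclid's algorithm to 871 and 663:
871 = 1*663 + 208
663 = 3*208 + 39
208 = 5*39 + 13
39 = 3*13 + 0
gcd(871, 663) = 13.
Express as a combination:
13 = 208 − 5·39
13 = −5·663 + 16·208
13 = 16·871 − 21·663
So 13 = (16)·871 + (-21)·663.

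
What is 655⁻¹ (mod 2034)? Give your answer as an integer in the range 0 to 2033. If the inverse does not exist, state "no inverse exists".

1975

gcd(2034, 655) by repeated division:
2034 = 3·655 + 69
655 = 9·69 + 34
69 = 2·34 + 1
34 = 34·1 + 0
The gcd is 1. Working backward:
1 = 69 − 2·34
1 = −2·655 + 19·69
1 = 19·2034 − 59·655
Thus 655·(-59) ≡ 1 (mod 2034); reducing, -59 mod 2034 = 1975.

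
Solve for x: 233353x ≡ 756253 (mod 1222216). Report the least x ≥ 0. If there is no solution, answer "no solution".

567453

First find gcd(233353, 1222216):
1222216 = 5*233353 + 55451
233353 = 4*55451 + 11549
55451 = 4*11549 + 9255
11549 = 1*9255 + 2294
9255 = 4*2294 + 79
2294 = 29*79 + 3
79 = 26*3 + 1
3 = 3*1 + 0
gcd = 1, so a unique solution mod 1222216 exists.
Back-substitute for the Bézout coefficients:
1 = 79 − 26·3
1 = −26·2294 + 755·79
1 = 755·9255 − 3046·2294
1 = −3046·11549 + 3801·9255
1 = 3801·55451 − 18250·11549
1 = −18250·233353 + 76801·55451
1 = 76801·1222216 − 402255·233353
So 233353·(-402255) ≡ 1 (mod 1222216), giving 233353⁻¹ ≡ 819961.
x ≡ 233353⁻¹·756253 ≡ 819961·756253 ≡ 567453 (mod 1222216).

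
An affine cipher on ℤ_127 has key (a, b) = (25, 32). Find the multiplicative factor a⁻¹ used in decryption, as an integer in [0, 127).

Run Euclid on (127, 25):
127 = 5×25 + 2
25 = 12×2 + 1
2 = 2×1 + 0
The gcd is 1. Working backward:
1 = 25 − 12·2
1 = −12·127 + 61·25
So 25·61 ≡ 1 (mod 127).

61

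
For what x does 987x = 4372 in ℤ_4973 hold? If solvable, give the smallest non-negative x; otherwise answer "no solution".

First find gcd(987, 4973):
4973 = 5×987 + 38
987 = 25×38 + 37
38 = 1×37 + 1
37 = 37×1 + 0
gcd = 1, so a unique solution mod 4973 exists.
Back-substitute for the Bézout coefficients:
1 = 38 − 37
1 = −987 + 26·38
1 = 26·4973 − 131·987
So 987·(-131) ≡ 1 (mod 4973), giving 987⁻¹ ≡ 4842.
x ≡ 987⁻¹·4372 ≡ 4842·4372 ≡ 4136 (mod 4973).

4136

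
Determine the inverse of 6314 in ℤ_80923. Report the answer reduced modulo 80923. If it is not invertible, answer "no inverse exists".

gcd(80923, 6314) by repeated division:
80923 = 12·6314 + 5155
6314 = 1·5155 + 1159
5155 = 4·1159 + 519
1159 = 2·519 + 121
519 = 4·121 + 35
121 = 3·35 + 16
35 = 2·16 + 3
16 = 5·3 + 1
3 = 3·1 + 0
gcd = 1, so the inverse exists. Back-substitute:
1 = 16 − 5·3
1 = −5·35 + 11·16
1 = 11·121 − 38·35
1 = −38·519 + 163·121
1 = 163·1159 − 364·519
1 = −364·5155 + 1619·1159
1 = 1619·6314 − 1983·5155
1 = −1983·80923 + 25415·6314
So 6314·25415 ≡ 1 (mod 80923).

25415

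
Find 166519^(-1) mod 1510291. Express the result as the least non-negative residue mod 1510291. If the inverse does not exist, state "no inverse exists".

1348994

Extended Euclidean algorithm:
1510291 = 9*166519 + 11620
166519 = 14*11620 + 3839
11620 = 3*3839 + 103
3839 = 37*103 + 28
103 = 3*28 + 19
28 = 1*19 + 9
19 = 2*9 + 1
9 = 9*1 + 0
The gcd is 1. Working backward:
1 = 19 − 2·9
1 = −2·28 + 3·19
1 = 3·103 − 11·28
1 = −11·3839 + 410·103
1 = 410·11620 − 1241·3839
1 = −1241·166519 + 17784·11620
1 = 17784·1510291 − 161297·166519
Thus 166519·(-161297) ≡ 1 (mod 1510291); reducing, -161297 mod 1510291 = 1348994.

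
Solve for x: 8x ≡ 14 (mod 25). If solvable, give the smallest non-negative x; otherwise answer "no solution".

8

First find gcd(8, 25):
25 = 3·8 + 1
8 = 8·1 + 0
gcd = 1, so a unique solution mod 25 exists.
Back-substitute for the Bézout coefficients:
1 = 25 − 3·8
So 8·(-3) ≡ 1 (mod 25), giving 8⁻¹ ≡ 22.
x ≡ 8⁻¹·14 ≡ 22·14 ≡ 8 (mod 25).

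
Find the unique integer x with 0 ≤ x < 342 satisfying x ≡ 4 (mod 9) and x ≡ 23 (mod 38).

175

Write x = 4 + 9·k. Then 9·k ≡ 23 − 4 ≡ 19 (mod 38).
Need 9⁻¹ mod 38. Extended Euclid on (38, 9):
38 = 4·9 + 2
9 = 4·2 + 1
2 = 2·1 + 0
Back-substitute:
1 = 9 − 4·2
1 = −4·38 + 17·9
9⁻¹ ≡ 17 (mod 38), so k ≡ 17·19 ≡ 19 (mod 38).
x = 4 + 9·19 = 175.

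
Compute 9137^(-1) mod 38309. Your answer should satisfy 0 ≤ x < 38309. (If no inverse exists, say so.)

2654

Apply the Euclidean algorithm to 38309 and 9137:
38309 = 4*9137 + 1761
9137 = 5*1761 + 332
1761 = 5*332 + 101
332 = 3*101 + 29
101 = 3*29 + 14
29 = 2*14 + 1
14 = 14*1 + 0
gcd = 1, so the inverse exists. Back-substitute:
1 = 29 − 2·14
1 = −2·101 + 7·29
1 = 7·332 − 23·101
1 = −23·1761 + 122·332
1 = 122·9137 − 633·1761
1 = −633·38309 + 2654·9137
So 9137·2654 ≡ 1 (mod 38309).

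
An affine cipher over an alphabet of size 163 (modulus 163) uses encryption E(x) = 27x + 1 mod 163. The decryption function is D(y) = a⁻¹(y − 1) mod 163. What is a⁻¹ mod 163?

Apply the Euclidean algorithm to 163 and 27:
163 = 6×27 + 1
27 = 27×1 + 0
The gcd is 1. Working backward:
1 = 163 − 6·27
So 27·(-6) ≡ 1 (mod 163), and -6 ≡ 157 (mod 163).

157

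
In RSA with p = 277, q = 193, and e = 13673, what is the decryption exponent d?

φ(n) = (p−1)(q−1) = 276·192 = 52992.
Need d with 13673·d ≡ 1 (mod 52992). Apply the extended Euclidean algorithm:
52992 = 3*13673 + 11973
13673 = 1*11973 + 1700
11973 = 7*1700 + 73
1700 = 23*73 + 21
73 = 3*21 + 10
21 = 2*10 + 1
10 = 10*1 + 0
Back-substitute:
1 = 21 − 2·10
1 = −2·73 + 7·21
1 = 7·1700 − 163·73
1 = −163·11973 + 1148·1700
1 = 1148·13673 − 1311·11973
1 = −1311·52992 + 5081·13673
So 13673·5081 ≡ 1 (mod 52992), hence d = 5081.

5081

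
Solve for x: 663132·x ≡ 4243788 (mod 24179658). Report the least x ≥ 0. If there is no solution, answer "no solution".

First find gcd(663132, 24179658):
24179658 = 36·663132 + 306906
663132 = 2·306906 + 49320
306906 = 6·49320 + 10986
49320 = 4·10986 + 5376
10986 = 2·5376 + 234
5376 = 22·234 + 228
234 = 1·228 + 6
228 = 38·6 + 0
gcd = 6 and 6 | 4243788, so solutions exist. Divide through by 6: 110522x ≡ 707298 (mod 4029943).
Now find 110522⁻¹ mod 4029943:
4029943 = 36*110522 + 51151
110522 = 2*51151 + 8220
51151 = 6*8220 + 1831
8220 = 4*1831 + 896
1831 = 2*896 + 39
896 = 22*39 + 38
39 = 1*38 + 1
38 = 38*1 + 0
Back-substitute:
1 = 39 − 38
1 = −896 + 23·39
1 = 23·1831 − 47·896
1 = −47·8220 + 211·1831
1 = 211·51151 − 1313·8220
1 = −1313·110522 + 2837·51151
1 = 2837·4029943 − 103445·110522
So 110522·(-103445) ≡ 1 (mod 4029943), i.e. 110522⁻¹ ≡ 3926498.
Then x ≡ 3926498·707298 ≡ 1203498 (mod 4029943); the smallest non-negative solution is x = 1203498.

1203498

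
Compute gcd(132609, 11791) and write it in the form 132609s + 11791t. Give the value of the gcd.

1

Euclidean algorithm:
132609 = 11×11791 + 2908
11791 = 4×2908 + 159
2908 = 18×159 + 46
159 = 3×46 + 21
46 = 2×21 + 4
21 = 5×4 + 1
4 = 4×1 + 0
gcd(132609, 11791) = 1.
Express as a combination:
1 = 21 − 5·4
1 = −5·46 + 11·21
1 = 11·159 − 38·46
1 = −38·2908 + 695·159
1 = 695·11791 − 2818·2908
1 = −2818·132609 + 31693·11791
So 1 = (-2818)·132609 + (31693)·11791.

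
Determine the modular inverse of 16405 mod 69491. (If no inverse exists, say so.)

gcd(69491, 16405) by repeated division:
69491 = 4*16405 + 3871
16405 = 4*3871 + 921
3871 = 4*921 + 187
921 = 4*187 + 173
187 = 1*173 + 14
173 = 12*14 + 5
14 = 2*5 + 4
5 = 1*4 + 1
4 = 4*1 + 0
gcd = 1, so the inverse exists. Back-substitute:
1 = 5 − 4
1 = −14 + 3·5
1 = 3·173 − 37·14
1 = −37·187 + 40·173
1 = 40·921 − 197·187
1 = −197·3871 + 828·921
1 = 828·16405 − 3509·3871
1 = −3509·69491 + 14864·16405
So 16405·14864 ≡ 1 (mod 69491).

14864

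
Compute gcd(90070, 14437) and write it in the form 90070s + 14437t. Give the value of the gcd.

Repeated division:
90070 = 6×14437 + 3448
14437 = 4×3448 + 645
3448 = 5×645 + 223
645 = 2×223 + 199
223 = 1×199 + 24
199 = 8×24 + 7
24 = 3×7 + 3
7 = 2×3 + 1
3 = 3×1 + 0
gcd(90070, 14437) = 1.
Back-substituting:
1 = 7 − 2·3
1 = −2·24 + 7·7
1 = 7·199 − 58·24
1 = −58·223 + 65·199
1 = 65·645 − 188·223
1 = −188·3448 + 1005·645
1 = 1005·14437 − 4208·3448
1 = −4208·90070 + 26253·14437
So 1 = (-4208)·90070 + (26253)·14437.

1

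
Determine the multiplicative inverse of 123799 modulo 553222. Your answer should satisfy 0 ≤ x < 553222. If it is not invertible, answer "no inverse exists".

296499

Extended Euclidean algorithm:
553222 = 4*123799 + 58026
123799 = 2*58026 + 7747
58026 = 7*7747 + 3797
7747 = 2*3797 + 153
3797 = 24*153 + 125
153 = 1*125 + 28
125 = 4*28 + 13
28 = 2*13 + 2
13 = 6*2 + 1
2 = 2*1 + 0
The gcd is 1. Working backward:
1 = 13 − 6·2
1 = −6·28 + 13·13
1 = 13·125 − 58·28
1 = −58·153 + 71·125
1 = 71·3797 − 1762·153
1 = −1762·7747 + 3595·3797
1 = 3595·58026 − 26927·7747
1 = −26927·123799 + 57449·58026
1 = 57449·553222 − 256723·123799
So 123799·(-256723) ≡ 1 (mod 553222), and -256723 ≡ 296499 (mod 553222).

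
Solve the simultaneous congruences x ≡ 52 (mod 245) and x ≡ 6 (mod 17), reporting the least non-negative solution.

2012

Write x = 52 + 245·k. Then 245·k ≡ 6 − 52 ≡ 5 (mod 17).
Need 245⁻¹ mod 17. Extended Euclid on (17, 7):
17 = 2×7 + 3
7 = 2×3 + 1
3 = 3×1 + 0
Back-substitute:
1 = 7 − 2·3
1 = −2·17 + 5·7
245⁻¹ ≡ 5 (mod 17), so k ≡ 5·5 ≡ 8 (mod 17).
x = 52 + 245·8 = 2012.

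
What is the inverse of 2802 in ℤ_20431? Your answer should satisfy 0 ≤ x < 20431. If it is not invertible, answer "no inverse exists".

gcd(20431, 2802) by repeated division:
20431 = 7×2802 + 817
2802 = 3×817 + 351
817 = 2×351 + 115
351 = 3×115 + 6
115 = 19×6 + 1
6 = 6×1 + 0
The gcd is 1. Working backward:
1 = 115 − 19·6
1 = −19·351 + 58·115
1 = 58·817 − 135·351
1 = −135·2802 + 463·817
1 = 463·20431 − 3376·2802
So 2802·(-3376) ≡ 1 (mod 20431), and -3376 ≡ 17055 (mod 20431).

17055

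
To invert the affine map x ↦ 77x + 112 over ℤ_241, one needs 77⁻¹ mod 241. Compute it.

72

gcd(241, 77) by repeated division:
241 = 3·77 + 10
77 = 7·10 + 7
10 = 1·7 + 3
7 = 2·3 + 1
3 = 3·1 + 0
The gcd is 1. Working backward:
1 = 7 − 2·3
1 = −2·10 + 3·7
1 = 3·77 − 23·10
1 = −23·241 + 72·77
So 77·72 ≡ 1 (mod 241).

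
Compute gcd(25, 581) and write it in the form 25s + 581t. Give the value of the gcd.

1

Apply Euclid's algorithm to 581 and 25:
581 = 23×25 + 6
25 = 4×6 + 1
6 = 6×1 + 0
gcd(25, 581) = 1.
Express as a combination:
1 = 25 − 4·6
1 = −4·581 + 93·25
So 1 = (-4)·581 + (93)·25.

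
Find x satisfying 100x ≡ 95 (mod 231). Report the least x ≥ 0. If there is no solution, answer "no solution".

First find gcd(100, 231):
231 = 2×100 + 31
100 = 3×31 + 7
31 = 4×7 + 3
7 = 2×3 + 1
3 = 3×1 + 0
gcd = 1, so a unique solution mod 231 exists.
Back-substitute for the Bézout coefficients:
1 = 7 − 2·3
1 = −2·31 + 9·7
1 = 9·100 − 29·31
1 = −29·231 + 67·100
So 100·(67) ≡ 1 (mod 231), giving 100⁻¹ ≡ 67.
x ≡ 100⁻¹·95 ≡ 67·95 ≡ 128 (mod 231).

128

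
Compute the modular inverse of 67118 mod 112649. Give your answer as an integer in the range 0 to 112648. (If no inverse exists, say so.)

Apply the Euclidean algorithm to 112649 and 67118:
112649 = 1*67118 + 45531
67118 = 1*45531 + 21587
45531 = 2*21587 + 2357
21587 = 9*2357 + 374
2357 = 6*374 + 113
374 = 3*113 + 35
113 = 3*35 + 8
35 = 4*8 + 3
8 = 2*3 + 2
3 = 1*2 + 1
2 = 2*1 + 0
gcd = 1, so the inverse exists. Back-substitute:
1 = 3 − 2
1 = −8 + 3·3
1 = 3·35 − 13·8
1 = −13·113 + 42·35
1 = 42·374 − 139·113
1 = −139·2357 + 876·374
1 = 876·21587 − 8023·2357
1 = −8023·45531 + 16922·21587
1 = 16922·67118 − 24945·45531
1 = −24945·112649 + 41867·67118
So 67118·41867 ≡ 1 (mod 112649).

41867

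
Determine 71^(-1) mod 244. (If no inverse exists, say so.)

gcd(244, 71) by repeated division:
244 = 3×71 + 31
71 = 2×31 + 9
31 = 3×9 + 4
9 = 2×4 + 1
4 = 4×1 + 0
The gcd is 1. Working backward:
1 = 9 − 2·4
1 = −2·31 + 7·9
1 = 7·71 − 16·31
1 = −16·244 + 55·71
So 71·55 ≡ 1 (mod 244).

55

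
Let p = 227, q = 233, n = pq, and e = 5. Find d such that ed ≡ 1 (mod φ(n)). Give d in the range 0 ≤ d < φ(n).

20973

φ(n) = (p−1)(q−1) = 226·232 = 52432.
Need d with 5·d ≡ 1 (mod 52432). Apply the extended Euclidean algorithm:
52432 = 10486·5 + 2
5 = 2·2 + 1
2 = 2·1 + 0
Back-substitute:
1 = 5 − 2·2
1 = −2·52432 + 20973·5
So 5·20973 ≡ 1 (mod 52432), hence d = 20973.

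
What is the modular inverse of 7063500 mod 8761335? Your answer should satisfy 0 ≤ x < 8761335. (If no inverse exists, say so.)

no inverse exists

Euclidean algorithm on 8761335, 7063500:
8761335 = 1*7063500 + 1697835
7063500 = 4*1697835 + 272160
1697835 = 6*272160 + 64875
272160 = 4*64875 + 12660
64875 = 5*12660 + 1575
12660 = 8*1575 + 60
1575 = 26*60 + 15
60 = 4*15 + 0
gcd(7063500, 8761335) = 15 ≠ 1, so 7063500 has no multiplicative inverse modulo 8761335.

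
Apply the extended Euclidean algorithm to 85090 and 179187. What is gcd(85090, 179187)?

1

Apply Euclid's algorithm to 179187 and 85090:
179187 = 2×85090 + 9007
85090 = 9×9007 + 4027
9007 = 2×4027 + 953
4027 = 4×953 + 215
953 = 4×215 + 93
215 = 2×93 + 29
93 = 3×29 + 6
29 = 4×6 + 5
6 = 1×5 + 1
5 = 5×1 + 0
gcd(85090, 179187) = 1.
Working backward:
1 = 6 − 5
1 = −29 + 5·6
1 = 5·93 − 16·29
1 = −16·215 + 37·93
1 = 37·953 − 164·215
1 = −164·4027 + 693·953
1 = 693·9007 − 1550·4027
1 = −1550·85090 + 14643·9007
1 = 14643·179187 − 30836·85090
So 1 = (14643)·179187 + (-30836)·85090.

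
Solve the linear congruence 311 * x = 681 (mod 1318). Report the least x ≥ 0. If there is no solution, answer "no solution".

First find gcd(311, 1318):
1318 = 4·311 + 74
311 = 4·74 + 15
74 = 4·15 + 14
15 = 1·14 + 1
14 = 14·1 + 0
gcd = 1, so a unique solution mod 1318 exists.
Back-substitute for the Bézout coefficients:
1 = 15 − 14
1 = −74 + 5·15
1 = 5·311 − 21·74
1 = −21·1318 + 89·311
So 311·(89) ≡ 1 (mod 1318), giving 311⁻¹ ≡ 89.
x ≡ 311⁻¹·681 ≡ 89·681 ≡ 1299 (mod 1318).

1299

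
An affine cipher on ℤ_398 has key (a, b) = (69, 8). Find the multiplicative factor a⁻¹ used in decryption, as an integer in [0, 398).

Apply the Euclidean algorithm to 398 and 69:
398 = 5×69 + 53
69 = 1×53 + 16
53 = 3×16 + 5
16 = 3×5 + 1
5 = 5×1 + 0
Since gcd(69, 398) = 1, back-substitute to write 1 as a combination:
1 = 16 − 3·5
1 = −3·53 + 10·16
1 = 10·69 − 13·53
1 = −13·398 + 75·69
So 69·75 ≡ 1 (mod 398).

75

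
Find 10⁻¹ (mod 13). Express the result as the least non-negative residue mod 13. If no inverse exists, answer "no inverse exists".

gcd(13, 10) by repeated division:
13 = 1·10 + 3
10 = 3·3 + 1
3 = 3·1 + 0
Since gcd(10, 13) = 1, back-substitute to write 1 as a combination:
1 = 10 − 3·3
1 = −3·13 + 4·10
So 10·4 ≡ 1 (mod 13).

4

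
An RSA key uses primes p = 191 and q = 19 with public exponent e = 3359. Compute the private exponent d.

2579

φ(n) = (p−1)(q−1) = 190·18 = 3420.
Need d with 3359·d ≡ 1 (mod 3420). Apply the extended Euclidean algorithm:
3420 = 1·3359 + 61
3359 = 55·61 + 4
61 = 15·4 + 1
4 = 4·1 + 0
Back-substitute:
1 = 61 − 15·4
1 = −15·3359 + 826·61
1 = 826·3420 − 841·3359
So 3359·(-841) ≡ 1 (mod 3420), hence d ≡ -841 ≡ 2579 (mod 3420).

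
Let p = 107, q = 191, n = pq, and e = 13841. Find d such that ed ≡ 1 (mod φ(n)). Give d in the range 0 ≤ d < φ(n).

φ(n) = (p−1)(q−1) = 106·190 = 20140.
Need d with 13841·d ≡ 1 (mod 20140). Apply the extended Euclidean algorithm:
20140 = 1×13841 + 6299
13841 = 2×6299 + 1243
6299 = 5×1243 + 84
1243 = 14×84 + 67
84 = 1×67 + 17
67 = 3×17 + 16
17 = 1×16 + 1
16 = 16×1 + 0
Back-substitute:
1 = 17 − 16
1 = −67 + 4·17
1 = 4·84 − 5·67
1 = −5·1243 + 74·84
1 = 74·6299 − 375·1243
1 = −375·13841 + 824·6299
1 = 824·20140 − 1199·13841
So 13841·(-1199) ≡ 1 (mod 20140), hence d ≡ -1199 ≡ 18941 (mod 20140).

18941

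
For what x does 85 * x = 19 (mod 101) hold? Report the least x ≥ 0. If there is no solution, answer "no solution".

First find gcd(85, 101):
101 = 1*85 + 16
85 = 5*16 + 5
16 = 3*5 + 1
5 = 5*1 + 0
gcd = 1, so a unique solution mod 101 exists.
Back-substitute for the Bézout coefficients:
1 = 16 − 3·5
1 = −3·85 + 16·16
1 = 16·101 − 19·85
So 85·(-19) ≡ 1 (mod 101), giving 85⁻¹ ≡ 82.
x ≡ 85⁻¹·19 ≡ 82·19 ≡ 43 (mod 101).

43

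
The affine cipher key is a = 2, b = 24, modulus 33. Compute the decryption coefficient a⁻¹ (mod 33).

17

Run Euclid on (33, 2):
33 = 16×2 + 1
2 = 2×1 + 0
gcd = 1, so the inverse exists. Back-substitute:
1 = 33 − 16·2
Thus 2·(-16) ≡ 1 (mod 33); reducing, -16 mod 33 = 17.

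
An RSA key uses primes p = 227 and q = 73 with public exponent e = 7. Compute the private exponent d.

φ(n) = (p−1)(q−1) = 226·72 = 16272.
Need d with 7·d ≡ 1 (mod 16272). Apply the extended Euclidean algorithm:
16272 = 2324*7 + 4
7 = 1*4 + 3
4 = 1*3 + 1
3 = 3*1 + 0
Back-substitute:
1 = 4 − 3
1 = −7 + 2·4
1 = 2·16272 − 4649·7
So 7·(-4649) ≡ 1 (mod 16272), hence d ≡ -4649 ≡ 11623 (mod 16272).

11623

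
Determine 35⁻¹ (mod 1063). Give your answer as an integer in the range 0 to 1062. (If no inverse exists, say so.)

Extended Euclidean algorithm:
1063 = 30×35 + 13
35 = 2×13 + 9
13 = 1×9 + 4
9 = 2×4 + 1
4 = 4×1 + 0
gcd = 1, so the inverse exists. Back-substitute:
1 = 9 − 2·4
1 = −2·13 + 3·9
1 = 3·35 − 8·13
1 = −8·1063 + 243·35
So 35·243 ≡ 1 (mod 1063).

243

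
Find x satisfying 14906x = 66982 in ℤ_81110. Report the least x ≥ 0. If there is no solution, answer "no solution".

First find gcd(14906, 81110):
81110 = 5·14906 + 6580
14906 = 2·6580 + 1746
6580 = 3·1746 + 1342
1746 = 1·1342 + 404
1342 = 3·404 + 130
404 = 3·130 + 14
130 = 9·14 + 4
14 = 3·4 + 2
4 = 2·2 + 0
gcd = 2 and 2 | 66982, so solutions exist. Divide through by 2: 7453x ≡ 33491 (mod 40555).
Now find 7453⁻¹ mod 40555:
40555 = 5*7453 + 3290
7453 = 2*3290 + 873
3290 = 3*873 + 671
873 = 1*671 + 202
671 = 3*202 + 65
202 = 3*65 + 7
65 = 9*7 + 2
7 = 3*2 + 1
2 = 2*1 + 0
Back-substitute:
1 = 7 − 3·2
1 = −3·65 + 28·7
1 = 28·202 − 87·65
1 = −87·671 + 289·202
1 = 289·873 − 376·671
1 = −376·3290 + 1417·873
1 = 1417·7453 − 3210·3290
1 = −3210·40555 + 17467·7453
So 7453⁻¹ ≡ 17467 (mod 40555).
Then x ≡ 17467·33491 ≡ 21977 (mod 40555); the smallest non-negative solution is x = 21977.

21977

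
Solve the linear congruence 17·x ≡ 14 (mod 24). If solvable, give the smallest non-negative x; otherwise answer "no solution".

22

First find gcd(17, 24):
24 = 1*17 + 7
17 = 2*7 + 3
7 = 2*3 + 1
3 = 3*1 + 0
gcd = 1, so a unique solution mod 24 exists.
Back-substitute for the Bézout coefficients:
1 = 7 − 2·3
1 = −2·17 + 5·7
1 = 5·24 − 7·17
So 17·(-7) ≡ 1 (mod 24), giving 17⁻¹ ≡ 17.
x ≡ 17⁻¹·14 ≡ 17·14 ≡ 22 (mod 24).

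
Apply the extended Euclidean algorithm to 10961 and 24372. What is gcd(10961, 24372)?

1

Euclidean algorithm:
24372 = 2·10961 + 2450
10961 = 4·2450 + 1161
2450 = 2·1161 + 128
1161 = 9·128 + 9
128 = 14·9 + 2
9 = 4·2 + 1
2 = 2·1 + 0
gcd(10961, 24372) = 1.
Working backward:
1 = 9 − 4·2
1 = −4·128 + 57·9
1 = 57·1161 − 517·128
1 = −517·2450 + 1091·1161
1 = 1091·10961 − 4881·2450
1 = −4881·24372 + 10853·10961
So 1 = (-4881)·24372 + (10853)·10961.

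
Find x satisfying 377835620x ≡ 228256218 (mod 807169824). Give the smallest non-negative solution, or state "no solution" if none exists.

gcd(377835620, 807169824):
807169824 = 2*377835620 + 51498584
377835620 = 7*51498584 + 17345532
51498584 = 2*17345532 + 16807520
17345532 = 1*16807520 + 538012
16807520 = 31*538012 + 129148
538012 = 4*129148 + 21420
129148 = 6*21420 + 628
21420 = 34*628 + 68
628 = 9*68 + 16
68 = 4*16 + 4
16 = 4*4 + 0
gcd = 4, but 4 ∤ 228256218, so the congruence has no solution.

no solution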